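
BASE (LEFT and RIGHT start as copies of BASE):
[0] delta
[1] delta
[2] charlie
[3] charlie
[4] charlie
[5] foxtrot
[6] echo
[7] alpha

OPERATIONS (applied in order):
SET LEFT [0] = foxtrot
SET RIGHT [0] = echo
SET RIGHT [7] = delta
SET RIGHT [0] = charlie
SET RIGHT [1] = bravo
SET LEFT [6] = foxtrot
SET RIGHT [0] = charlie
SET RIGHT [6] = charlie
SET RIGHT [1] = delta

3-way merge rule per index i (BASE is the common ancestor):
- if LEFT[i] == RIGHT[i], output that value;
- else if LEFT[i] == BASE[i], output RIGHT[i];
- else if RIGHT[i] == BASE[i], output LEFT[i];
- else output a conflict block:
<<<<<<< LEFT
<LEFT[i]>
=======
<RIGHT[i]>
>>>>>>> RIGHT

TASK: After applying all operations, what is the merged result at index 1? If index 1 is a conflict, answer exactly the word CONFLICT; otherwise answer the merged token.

Answer: delta

Derivation:
Final LEFT:  [foxtrot, delta, charlie, charlie, charlie, foxtrot, foxtrot, alpha]
Final RIGHT: [charlie, delta, charlie, charlie, charlie, foxtrot, charlie, delta]
i=0: BASE=delta L=foxtrot R=charlie all differ -> CONFLICT
i=1: L=delta R=delta -> agree -> delta
i=2: L=charlie R=charlie -> agree -> charlie
i=3: L=charlie R=charlie -> agree -> charlie
i=4: L=charlie R=charlie -> agree -> charlie
i=5: L=foxtrot R=foxtrot -> agree -> foxtrot
i=6: BASE=echo L=foxtrot R=charlie all differ -> CONFLICT
i=7: L=alpha=BASE, R=delta -> take RIGHT -> delta
Index 1 -> delta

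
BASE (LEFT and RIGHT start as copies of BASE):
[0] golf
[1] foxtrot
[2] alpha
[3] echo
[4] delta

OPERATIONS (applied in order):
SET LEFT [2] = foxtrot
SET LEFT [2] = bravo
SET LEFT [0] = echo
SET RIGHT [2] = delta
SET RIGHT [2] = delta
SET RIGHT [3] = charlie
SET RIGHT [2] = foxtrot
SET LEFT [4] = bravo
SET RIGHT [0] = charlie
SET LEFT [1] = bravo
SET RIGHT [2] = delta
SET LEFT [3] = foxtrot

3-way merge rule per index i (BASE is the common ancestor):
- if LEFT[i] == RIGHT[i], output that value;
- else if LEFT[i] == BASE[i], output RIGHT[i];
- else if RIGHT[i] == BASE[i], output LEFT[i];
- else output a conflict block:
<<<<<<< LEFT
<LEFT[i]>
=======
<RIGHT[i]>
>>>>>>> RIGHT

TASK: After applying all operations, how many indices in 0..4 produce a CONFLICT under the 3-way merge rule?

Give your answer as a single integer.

Final LEFT:  [echo, bravo, bravo, foxtrot, bravo]
Final RIGHT: [charlie, foxtrot, delta, charlie, delta]
i=0: BASE=golf L=echo R=charlie all differ -> CONFLICT
i=1: L=bravo, R=foxtrot=BASE -> take LEFT -> bravo
i=2: BASE=alpha L=bravo R=delta all differ -> CONFLICT
i=3: BASE=echo L=foxtrot R=charlie all differ -> CONFLICT
i=4: L=bravo, R=delta=BASE -> take LEFT -> bravo
Conflict count: 3

Answer: 3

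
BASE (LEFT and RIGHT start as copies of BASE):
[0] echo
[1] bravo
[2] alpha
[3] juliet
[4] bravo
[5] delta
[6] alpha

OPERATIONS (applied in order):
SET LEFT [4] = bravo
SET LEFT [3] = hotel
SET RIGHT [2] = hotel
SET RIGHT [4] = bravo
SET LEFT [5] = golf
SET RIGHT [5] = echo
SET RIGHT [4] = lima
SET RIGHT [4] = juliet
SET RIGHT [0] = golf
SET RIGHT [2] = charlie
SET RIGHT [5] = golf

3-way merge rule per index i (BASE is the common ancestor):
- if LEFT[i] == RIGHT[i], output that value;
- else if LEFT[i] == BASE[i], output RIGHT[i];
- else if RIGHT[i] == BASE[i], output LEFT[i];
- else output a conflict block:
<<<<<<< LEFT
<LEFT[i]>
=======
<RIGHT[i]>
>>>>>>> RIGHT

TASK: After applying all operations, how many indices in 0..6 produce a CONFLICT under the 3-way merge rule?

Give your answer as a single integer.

Answer: 0

Derivation:
Final LEFT:  [echo, bravo, alpha, hotel, bravo, golf, alpha]
Final RIGHT: [golf, bravo, charlie, juliet, juliet, golf, alpha]
i=0: L=echo=BASE, R=golf -> take RIGHT -> golf
i=1: L=bravo R=bravo -> agree -> bravo
i=2: L=alpha=BASE, R=charlie -> take RIGHT -> charlie
i=3: L=hotel, R=juliet=BASE -> take LEFT -> hotel
i=4: L=bravo=BASE, R=juliet -> take RIGHT -> juliet
i=5: L=golf R=golf -> agree -> golf
i=6: L=alpha R=alpha -> agree -> alpha
Conflict count: 0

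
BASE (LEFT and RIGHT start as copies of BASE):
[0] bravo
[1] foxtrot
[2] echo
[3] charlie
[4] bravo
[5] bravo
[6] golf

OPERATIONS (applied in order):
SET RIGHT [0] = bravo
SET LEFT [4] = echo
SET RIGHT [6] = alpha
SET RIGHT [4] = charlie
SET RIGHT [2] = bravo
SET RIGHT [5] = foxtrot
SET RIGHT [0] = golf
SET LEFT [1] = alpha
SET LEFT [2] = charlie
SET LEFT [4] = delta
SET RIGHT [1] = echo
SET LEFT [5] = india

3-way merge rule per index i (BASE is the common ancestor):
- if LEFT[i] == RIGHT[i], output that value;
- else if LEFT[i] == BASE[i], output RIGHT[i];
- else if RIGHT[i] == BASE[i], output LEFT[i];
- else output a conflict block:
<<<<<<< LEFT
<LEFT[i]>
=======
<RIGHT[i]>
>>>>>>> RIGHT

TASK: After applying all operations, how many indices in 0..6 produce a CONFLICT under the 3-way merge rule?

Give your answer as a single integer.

Final LEFT:  [bravo, alpha, charlie, charlie, delta, india, golf]
Final RIGHT: [golf, echo, bravo, charlie, charlie, foxtrot, alpha]
i=0: L=bravo=BASE, R=golf -> take RIGHT -> golf
i=1: BASE=foxtrot L=alpha R=echo all differ -> CONFLICT
i=2: BASE=echo L=charlie R=bravo all differ -> CONFLICT
i=3: L=charlie R=charlie -> agree -> charlie
i=4: BASE=bravo L=delta R=charlie all differ -> CONFLICT
i=5: BASE=bravo L=india R=foxtrot all differ -> CONFLICT
i=6: L=golf=BASE, R=alpha -> take RIGHT -> alpha
Conflict count: 4

Answer: 4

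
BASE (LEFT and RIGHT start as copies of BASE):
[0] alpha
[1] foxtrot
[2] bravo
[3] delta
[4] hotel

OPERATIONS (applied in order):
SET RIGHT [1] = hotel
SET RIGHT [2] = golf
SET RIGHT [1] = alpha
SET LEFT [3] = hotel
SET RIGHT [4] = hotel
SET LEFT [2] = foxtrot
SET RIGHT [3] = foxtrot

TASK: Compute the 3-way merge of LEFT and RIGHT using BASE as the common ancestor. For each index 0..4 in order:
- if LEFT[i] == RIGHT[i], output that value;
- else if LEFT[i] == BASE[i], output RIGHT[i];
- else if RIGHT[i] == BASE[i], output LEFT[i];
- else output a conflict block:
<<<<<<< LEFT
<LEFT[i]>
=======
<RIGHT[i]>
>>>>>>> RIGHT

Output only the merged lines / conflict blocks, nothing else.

Answer: alpha
alpha
<<<<<<< LEFT
foxtrot
=======
golf
>>>>>>> RIGHT
<<<<<<< LEFT
hotel
=======
foxtrot
>>>>>>> RIGHT
hotel

Derivation:
Final LEFT:  [alpha, foxtrot, foxtrot, hotel, hotel]
Final RIGHT: [alpha, alpha, golf, foxtrot, hotel]
i=0: L=alpha R=alpha -> agree -> alpha
i=1: L=foxtrot=BASE, R=alpha -> take RIGHT -> alpha
i=2: BASE=bravo L=foxtrot R=golf all differ -> CONFLICT
i=3: BASE=delta L=hotel R=foxtrot all differ -> CONFLICT
i=4: L=hotel R=hotel -> agree -> hotel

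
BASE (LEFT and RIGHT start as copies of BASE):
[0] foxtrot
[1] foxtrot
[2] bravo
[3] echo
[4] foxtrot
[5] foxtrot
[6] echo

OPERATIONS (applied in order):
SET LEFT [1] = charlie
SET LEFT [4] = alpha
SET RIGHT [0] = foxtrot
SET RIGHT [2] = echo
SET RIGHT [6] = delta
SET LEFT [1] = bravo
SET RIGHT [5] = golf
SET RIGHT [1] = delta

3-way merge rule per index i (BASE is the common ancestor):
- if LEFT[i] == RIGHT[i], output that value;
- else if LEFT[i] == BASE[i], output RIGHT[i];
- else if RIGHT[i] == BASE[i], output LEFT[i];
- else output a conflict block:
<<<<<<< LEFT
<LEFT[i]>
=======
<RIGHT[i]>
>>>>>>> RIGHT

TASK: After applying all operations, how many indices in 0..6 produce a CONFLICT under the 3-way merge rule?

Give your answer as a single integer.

Answer: 1

Derivation:
Final LEFT:  [foxtrot, bravo, bravo, echo, alpha, foxtrot, echo]
Final RIGHT: [foxtrot, delta, echo, echo, foxtrot, golf, delta]
i=0: L=foxtrot R=foxtrot -> agree -> foxtrot
i=1: BASE=foxtrot L=bravo R=delta all differ -> CONFLICT
i=2: L=bravo=BASE, R=echo -> take RIGHT -> echo
i=3: L=echo R=echo -> agree -> echo
i=4: L=alpha, R=foxtrot=BASE -> take LEFT -> alpha
i=5: L=foxtrot=BASE, R=golf -> take RIGHT -> golf
i=6: L=echo=BASE, R=delta -> take RIGHT -> delta
Conflict count: 1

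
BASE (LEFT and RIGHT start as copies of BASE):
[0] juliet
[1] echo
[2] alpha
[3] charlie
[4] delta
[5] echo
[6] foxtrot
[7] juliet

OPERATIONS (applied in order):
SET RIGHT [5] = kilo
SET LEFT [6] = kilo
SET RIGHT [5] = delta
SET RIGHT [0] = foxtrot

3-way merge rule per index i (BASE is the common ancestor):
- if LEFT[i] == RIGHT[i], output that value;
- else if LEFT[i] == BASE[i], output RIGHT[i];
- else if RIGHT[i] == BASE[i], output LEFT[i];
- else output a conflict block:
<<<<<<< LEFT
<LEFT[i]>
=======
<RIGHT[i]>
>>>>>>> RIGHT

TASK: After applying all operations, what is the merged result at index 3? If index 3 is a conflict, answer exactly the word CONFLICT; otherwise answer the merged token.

Final LEFT:  [juliet, echo, alpha, charlie, delta, echo, kilo, juliet]
Final RIGHT: [foxtrot, echo, alpha, charlie, delta, delta, foxtrot, juliet]
i=0: L=juliet=BASE, R=foxtrot -> take RIGHT -> foxtrot
i=1: L=echo R=echo -> agree -> echo
i=2: L=alpha R=alpha -> agree -> alpha
i=3: L=charlie R=charlie -> agree -> charlie
i=4: L=delta R=delta -> agree -> delta
i=5: L=echo=BASE, R=delta -> take RIGHT -> delta
i=6: L=kilo, R=foxtrot=BASE -> take LEFT -> kilo
i=7: L=juliet R=juliet -> agree -> juliet
Index 3 -> charlie

Answer: charlie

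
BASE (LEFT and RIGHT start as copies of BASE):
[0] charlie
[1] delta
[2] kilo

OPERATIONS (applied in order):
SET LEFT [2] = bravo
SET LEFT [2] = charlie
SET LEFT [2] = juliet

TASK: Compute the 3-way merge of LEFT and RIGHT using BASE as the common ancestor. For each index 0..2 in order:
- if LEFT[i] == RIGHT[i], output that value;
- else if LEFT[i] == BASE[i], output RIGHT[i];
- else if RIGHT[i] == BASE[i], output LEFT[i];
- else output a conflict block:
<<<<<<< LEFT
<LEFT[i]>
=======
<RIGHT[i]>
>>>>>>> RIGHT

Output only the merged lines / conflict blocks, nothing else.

Answer: charlie
delta
juliet

Derivation:
Final LEFT:  [charlie, delta, juliet]
Final RIGHT: [charlie, delta, kilo]
i=0: L=charlie R=charlie -> agree -> charlie
i=1: L=delta R=delta -> agree -> delta
i=2: L=juliet, R=kilo=BASE -> take LEFT -> juliet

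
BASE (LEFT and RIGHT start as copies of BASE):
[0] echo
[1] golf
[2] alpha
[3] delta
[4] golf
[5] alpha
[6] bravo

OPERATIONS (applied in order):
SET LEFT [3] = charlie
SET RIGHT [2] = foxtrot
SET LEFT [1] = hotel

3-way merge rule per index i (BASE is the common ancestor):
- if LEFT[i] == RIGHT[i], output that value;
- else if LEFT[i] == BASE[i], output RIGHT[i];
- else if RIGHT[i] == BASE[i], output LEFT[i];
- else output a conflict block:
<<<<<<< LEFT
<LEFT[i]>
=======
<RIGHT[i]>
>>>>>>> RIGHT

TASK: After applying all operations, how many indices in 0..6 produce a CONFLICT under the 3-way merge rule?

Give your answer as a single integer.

Final LEFT:  [echo, hotel, alpha, charlie, golf, alpha, bravo]
Final RIGHT: [echo, golf, foxtrot, delta, golf, alpha, bravo]
i=0: L=echo R=echo -> agree -> echo
i=1: L=hotel, R=golf=BASE -> take LEFT -> hotel
i=2: L=alpha=BASE, R=foxtrot -> take RIGHT -> foxtrot
i=3: L=charlie, R=delta=BASE -> take LEFT -> charlie
i=4: L=golf R=golf -> agree -> golf
i=5: L=alpha R=alpha -> agree -> alpha
i=6: L=bravo R=bravo -> agree -> bravo
Conflict count: 0

Answer: 0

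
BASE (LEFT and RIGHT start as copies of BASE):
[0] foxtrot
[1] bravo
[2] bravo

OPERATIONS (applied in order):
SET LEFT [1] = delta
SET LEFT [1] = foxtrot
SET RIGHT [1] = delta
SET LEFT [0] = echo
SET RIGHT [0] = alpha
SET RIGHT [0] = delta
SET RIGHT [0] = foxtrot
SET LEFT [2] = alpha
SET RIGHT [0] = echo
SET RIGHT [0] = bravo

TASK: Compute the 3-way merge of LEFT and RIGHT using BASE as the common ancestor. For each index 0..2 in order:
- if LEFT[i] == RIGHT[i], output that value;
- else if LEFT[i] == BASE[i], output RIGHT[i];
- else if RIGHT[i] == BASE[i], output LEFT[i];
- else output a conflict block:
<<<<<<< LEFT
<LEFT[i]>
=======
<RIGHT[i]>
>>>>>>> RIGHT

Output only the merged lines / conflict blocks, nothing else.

Final LEFT:  [echo, foxtrot, alpha]
Final RIGHT: [bravo, delta, bravo]
i=0: BASE=foxtrot L=echo R=bravo all differ -> CONFLICT
i=1: BASE=bravo L=foxtrot R=delta all differ -> CONFLICT
i=2: L=alpha, R=bravo=BASE -> take LEFT -> alpha

Answer: <<<<<<< LEFT
echo
=======
bravo
>>>>>>> RIGHT
<<<<<<< LEFT
foxtrot
=======
delta
>>>>>>> RIGHT
alpha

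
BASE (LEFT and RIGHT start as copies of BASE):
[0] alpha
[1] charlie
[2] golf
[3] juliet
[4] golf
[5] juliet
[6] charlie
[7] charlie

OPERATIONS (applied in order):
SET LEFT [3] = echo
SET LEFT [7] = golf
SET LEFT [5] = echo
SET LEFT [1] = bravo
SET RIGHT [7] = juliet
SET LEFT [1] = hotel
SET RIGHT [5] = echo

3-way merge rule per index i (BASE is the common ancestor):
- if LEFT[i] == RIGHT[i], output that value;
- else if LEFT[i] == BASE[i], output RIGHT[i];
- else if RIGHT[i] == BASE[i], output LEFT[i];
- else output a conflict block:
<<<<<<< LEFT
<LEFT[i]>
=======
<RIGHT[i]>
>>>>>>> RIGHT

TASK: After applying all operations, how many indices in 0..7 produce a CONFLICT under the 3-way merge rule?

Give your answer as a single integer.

Answer: 1

Derivation:
Final LEFT:  [alpha, hotel, golf, echo, golf, echo, charlie, golf]
Final RIGHT: [alpha, charlie, golf, juliet, golf, echo, charlie, juliet]
i=0: L=alpha R=alpha -> agree -> alpha
i=1: L=hotel, R=charlie=BASE -> take LEFT -> hotel
i=2: L=golf R=golf -> agree -> golf
i=3: L=echo, R=juliet=BASE -> take LEFT -> echo
i=4: L=golf R=golf -> agree -> golf
i=5: L=echo R=echo -> agree -> echo
i=6: L=charlie R=charlie -> agree -> charlie
i=7: BASE=charlie L=golf R=juliet all differ -> CONFLICT
Conflict count: 1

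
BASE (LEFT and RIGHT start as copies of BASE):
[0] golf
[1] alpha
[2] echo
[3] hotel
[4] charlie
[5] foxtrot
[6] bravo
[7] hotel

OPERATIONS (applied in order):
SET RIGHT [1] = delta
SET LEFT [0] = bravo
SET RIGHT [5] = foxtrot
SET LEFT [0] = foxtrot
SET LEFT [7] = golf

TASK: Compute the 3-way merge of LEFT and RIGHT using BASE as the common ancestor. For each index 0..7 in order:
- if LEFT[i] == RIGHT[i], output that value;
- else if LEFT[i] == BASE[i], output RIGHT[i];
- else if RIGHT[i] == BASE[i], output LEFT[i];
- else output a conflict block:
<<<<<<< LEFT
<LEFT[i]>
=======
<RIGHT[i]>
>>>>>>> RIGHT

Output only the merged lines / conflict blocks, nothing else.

Final LEFT:  [foxtrot, alpha, echo, hotel, charlie, foxtrot, bravo, golf]
Final RIGHT: [golf, delta, echo, hotel, charlie, foxtrot, bravo, hotel]
i=0: L=foxtrot, R=golf=BASE -> take LEFT -> foxtrot
i=1: L=alpha=BASE, R=delta -> take RIGHT -> delta
i=2: L=echo R=echo -> agree -> echo
i=3: L=hotel R=hotel -> agree -> hotel
i=4: L=charlie R=charlie -> agree -> charlie
i=5: L=foxtrot R=foxtrot -> agree -> foxtrot
i=6: L=bravo R=bravo -> agree -> bravo
i=7: L=golf, R=hotel=BASE -> take LEFT -> golf

Answer: foxtrot
delta
echo
hotel
charlie
foxtrot
bravo
golf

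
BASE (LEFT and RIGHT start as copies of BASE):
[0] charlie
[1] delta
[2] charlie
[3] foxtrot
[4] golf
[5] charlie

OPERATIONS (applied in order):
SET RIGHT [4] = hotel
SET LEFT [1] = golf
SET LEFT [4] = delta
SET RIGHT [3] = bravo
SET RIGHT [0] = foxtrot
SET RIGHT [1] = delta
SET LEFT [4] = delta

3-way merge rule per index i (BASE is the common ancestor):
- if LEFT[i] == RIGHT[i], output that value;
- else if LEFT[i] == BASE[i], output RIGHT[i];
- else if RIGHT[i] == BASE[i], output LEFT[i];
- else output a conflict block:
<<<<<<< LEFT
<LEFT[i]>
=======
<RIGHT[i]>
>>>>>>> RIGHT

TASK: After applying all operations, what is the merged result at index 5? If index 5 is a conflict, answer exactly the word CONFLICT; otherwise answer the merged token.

Final LEFT:  [charlie, golf, charlie, foxtrot, delta, charlie]
Final RIGHT: [foxtrot, delta, charlie, bravo, hotel, charlie]
i=0: L=charlie=BASE, R=foxtrot -> take RIGHT -> foxtrot
i=1: L=golf, R=delta=BASE -> take LEFT -> golf
i=2: L=charlie R=charlie -> agree -> charlie
i=3: L=foxtrot=BASE, R=bravo -> take RIGHT -> bravo
i=4: BASE=golf L=delta R=hotel all differ -> CONFLICT
i=5: L=charlie R=charlie -> agree -> charlie
Index 5 -> charlie

Answer: charlie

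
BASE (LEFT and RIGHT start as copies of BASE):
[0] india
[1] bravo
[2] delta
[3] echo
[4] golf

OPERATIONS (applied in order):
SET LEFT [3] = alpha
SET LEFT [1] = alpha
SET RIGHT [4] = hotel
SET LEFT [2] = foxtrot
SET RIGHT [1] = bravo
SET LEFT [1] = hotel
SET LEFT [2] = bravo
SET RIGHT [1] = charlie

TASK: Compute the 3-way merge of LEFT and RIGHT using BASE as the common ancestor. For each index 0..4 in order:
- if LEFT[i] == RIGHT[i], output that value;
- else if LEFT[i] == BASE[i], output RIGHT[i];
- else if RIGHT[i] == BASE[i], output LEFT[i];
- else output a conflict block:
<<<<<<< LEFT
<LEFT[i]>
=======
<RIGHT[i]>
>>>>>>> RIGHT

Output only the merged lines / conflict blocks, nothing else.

Final LEFT:  [india, hotel, bravo, alpha, golf]
Final RIGHT: [india, charlie, delta, echo, hotel]
i=0: L=india R=india -> agree -> india
i=1: BASE=bravo L=hotel R=charlie all differ -> CONFLICT
i=2: L=bravo, R=delta=BASE -> take LEFT -> bravo
i=3: L=alpha, R=echo=BASE -> take LEFT -> alpha
i=4: L=golf=BASE, R=hotel -> take RIGHT -> hotel

Answer: india
<<<<<<< LEFT
hotel
=======
charlie
>>>>>>> RIGHT
bravo
alpha
hotel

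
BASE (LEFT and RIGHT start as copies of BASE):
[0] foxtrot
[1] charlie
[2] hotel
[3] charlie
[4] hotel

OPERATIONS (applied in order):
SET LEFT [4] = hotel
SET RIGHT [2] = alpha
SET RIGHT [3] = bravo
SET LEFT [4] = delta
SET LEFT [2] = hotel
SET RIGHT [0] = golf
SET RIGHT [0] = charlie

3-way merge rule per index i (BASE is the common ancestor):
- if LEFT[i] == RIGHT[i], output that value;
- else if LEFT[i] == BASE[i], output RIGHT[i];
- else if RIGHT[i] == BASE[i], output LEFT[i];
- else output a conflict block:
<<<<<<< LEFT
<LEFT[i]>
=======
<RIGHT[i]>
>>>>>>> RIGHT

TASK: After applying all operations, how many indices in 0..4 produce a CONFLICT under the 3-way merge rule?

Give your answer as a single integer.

Final LEFT:  [foxtrot, charlie, hotel, charlie, delta]
Final RIGHT: [charlie, charlie, alpha, bravo, hotel]
i=0: L=foxtrot=BASE, R=charlie -> take RIGHT -> charlie
i=1: L=charlie R=charlie -> agree -> charlie
i=2: L=hotel=BASE, R=alpha -> take RIGHT -> alpha
i=3: L=charlie=BASE, R=bravo -> take RIGHT -> bravo
i=4: L=delta, R=hotel=BASE -> take LEFT -> delta
Conflict count: 0

Answer: 0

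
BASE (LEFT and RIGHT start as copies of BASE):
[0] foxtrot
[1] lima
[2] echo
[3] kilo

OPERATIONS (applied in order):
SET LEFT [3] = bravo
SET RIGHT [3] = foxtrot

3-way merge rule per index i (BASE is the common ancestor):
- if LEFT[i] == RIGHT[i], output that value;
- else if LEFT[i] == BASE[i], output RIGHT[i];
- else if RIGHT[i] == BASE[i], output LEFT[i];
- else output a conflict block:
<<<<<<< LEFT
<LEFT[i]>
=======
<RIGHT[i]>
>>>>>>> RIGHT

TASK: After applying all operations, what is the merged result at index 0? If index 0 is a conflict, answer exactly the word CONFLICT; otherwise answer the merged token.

Answer: foxtrot

Derivation:
Final LEFT:  [foxtrot, lima, echo, bravo]
Final RIGHT: [foxtrot, lima, echo, foxtrot]
i=0: L=foxtrot R=foxtrot -> agree -> foxtrot
i=1: L=lima R=lima -> agree -> lima
i=2: L=echo R=echo -> agree -> echo
i=3: BASE=kilo L=bravo R=foxtrot all differ -> CONFLICT
Index 0 -> foxtrot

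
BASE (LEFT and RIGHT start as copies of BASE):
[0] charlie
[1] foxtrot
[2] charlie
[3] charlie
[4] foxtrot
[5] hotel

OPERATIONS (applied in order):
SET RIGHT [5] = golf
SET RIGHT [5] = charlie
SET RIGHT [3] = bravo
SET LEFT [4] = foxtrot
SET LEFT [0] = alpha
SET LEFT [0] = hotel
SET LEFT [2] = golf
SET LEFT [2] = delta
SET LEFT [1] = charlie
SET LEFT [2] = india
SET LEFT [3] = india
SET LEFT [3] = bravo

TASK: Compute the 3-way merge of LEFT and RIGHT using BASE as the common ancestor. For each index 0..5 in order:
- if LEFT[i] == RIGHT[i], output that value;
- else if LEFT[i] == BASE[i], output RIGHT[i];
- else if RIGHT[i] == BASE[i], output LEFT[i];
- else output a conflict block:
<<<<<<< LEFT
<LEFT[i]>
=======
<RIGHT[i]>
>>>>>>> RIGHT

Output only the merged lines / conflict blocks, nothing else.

Answer: hotel
charlie
india
bravo
foxtrot
charlie

Derivation:
Final LEFT:  [hotel, charlie, india, bravo, foxtrot, hotel]
Final RIGHT: [charlie, foxtrot, charlie, bravo, foxtrot, charlie]
i=0: L=hotel, R=charlie=BASE -> take LEFT -> hotel
i=1: L=charlie, R=foxtrot=BASE -> take LEFT -> charlie
i=2: L=india, R=charlie=BASE -> take LEFT -> india
i=3: L=bravo R=bravo -> agree -> bravo
i=4: L=foxtrot R=foxtrot -> agree -> foxtrot
i=5: L=hotel=BASE, R=charlie -> take RIGHT -> charlie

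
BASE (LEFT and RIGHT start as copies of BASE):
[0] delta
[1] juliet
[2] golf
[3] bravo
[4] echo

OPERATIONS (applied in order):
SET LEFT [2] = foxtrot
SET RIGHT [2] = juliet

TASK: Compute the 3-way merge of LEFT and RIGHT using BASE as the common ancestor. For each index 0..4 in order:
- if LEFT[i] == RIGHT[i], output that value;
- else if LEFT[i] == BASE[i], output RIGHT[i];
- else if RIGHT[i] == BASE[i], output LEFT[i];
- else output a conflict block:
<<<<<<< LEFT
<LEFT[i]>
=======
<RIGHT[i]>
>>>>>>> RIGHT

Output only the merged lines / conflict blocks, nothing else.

Answer: delta
juliet
<<<<<<< LEFT
foxtrot
=======
juliet
>>>>>>> RIGHT
bravo
echo

Derivation:
Final LEFT:  [delta, juliet, foxtrot, bravo, echo]
Final RIGHT: [delta, juliet, juliet, bravo, echo]
i=0: L=delta R=delta -> agree -> delta
i=1: L=juliet R=juliet -> agree -> juliet
i=2: BASE=golf L=foxtrot R=juliet all differ -> CONFLICT
i=3: L=bravo R=bravo -> agree -> bravo
i=4: L=echo R=echo -> agree -> echo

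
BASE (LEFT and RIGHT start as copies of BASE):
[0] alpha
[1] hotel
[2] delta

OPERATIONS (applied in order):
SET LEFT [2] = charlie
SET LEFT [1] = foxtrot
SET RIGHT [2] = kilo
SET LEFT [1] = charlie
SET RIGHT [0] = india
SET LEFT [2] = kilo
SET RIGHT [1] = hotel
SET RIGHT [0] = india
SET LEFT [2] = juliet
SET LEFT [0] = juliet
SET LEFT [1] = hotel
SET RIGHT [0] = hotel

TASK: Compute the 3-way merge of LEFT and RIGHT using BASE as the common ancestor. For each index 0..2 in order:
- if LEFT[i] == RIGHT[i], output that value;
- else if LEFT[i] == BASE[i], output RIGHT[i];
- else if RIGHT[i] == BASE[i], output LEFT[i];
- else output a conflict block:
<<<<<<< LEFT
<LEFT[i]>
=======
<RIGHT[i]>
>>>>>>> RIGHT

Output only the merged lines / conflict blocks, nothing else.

Final LEFT:  [juliet, hotel, juliet]
Final RIGHT: [hotel, hotel, kilo]
i=0: BASE=alpha L=juliet R=hotel all differ -> CONFLICT
i=1: L=hotel R=hotel -> agree -> hotel
i=2: BASE=delta L=juliet R=kilo all differ -> CONFLICT

Answer: <<<<<<< LEFT
juliet
=======
hotel
>>>>>>> RIGHT
hotel
<<<<<<< LEFT
juliet
=======
kilo
>>>>>>> RIGHT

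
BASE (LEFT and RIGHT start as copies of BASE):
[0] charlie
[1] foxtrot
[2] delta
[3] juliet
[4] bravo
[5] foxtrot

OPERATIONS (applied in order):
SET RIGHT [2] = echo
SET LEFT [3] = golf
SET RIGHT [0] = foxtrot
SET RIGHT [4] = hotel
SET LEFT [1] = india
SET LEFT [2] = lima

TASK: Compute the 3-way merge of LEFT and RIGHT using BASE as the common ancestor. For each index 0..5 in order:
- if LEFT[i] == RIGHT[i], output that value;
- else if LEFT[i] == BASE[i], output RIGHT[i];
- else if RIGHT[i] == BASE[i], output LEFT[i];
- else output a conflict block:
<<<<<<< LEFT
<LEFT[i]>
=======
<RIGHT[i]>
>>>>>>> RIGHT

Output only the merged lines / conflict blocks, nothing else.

Final LEFT:  [charlie, india, lima, golf, bravo, foxtrot]
Final RIGHT: [foxtrot, foxtrot, echo, juliet, hotel, foxtrot]
i=0: L=charlie=BASE, R=foxtrot -> take RIGHT -> foxtrot
i=1: L=india, R=foxtrot=BASE -> take LEFT -> india
i=2: BASE=delta L=lima R=echo all differ -> CONFLICT
i=3: L=golf, R=juliet=BASE -> take LEFT -> golf
i=4: L=bravo=BASE, R=hotel -> take RIGHT -> hotel
i=5: L=foxtrot R=foxtrot -> agree -> foxtrot

Answer: foxtrot
india
<<<<<<< LEFT
lima
=======
echo
>>>>>>> RIGHT
golf
hotel
foxtrot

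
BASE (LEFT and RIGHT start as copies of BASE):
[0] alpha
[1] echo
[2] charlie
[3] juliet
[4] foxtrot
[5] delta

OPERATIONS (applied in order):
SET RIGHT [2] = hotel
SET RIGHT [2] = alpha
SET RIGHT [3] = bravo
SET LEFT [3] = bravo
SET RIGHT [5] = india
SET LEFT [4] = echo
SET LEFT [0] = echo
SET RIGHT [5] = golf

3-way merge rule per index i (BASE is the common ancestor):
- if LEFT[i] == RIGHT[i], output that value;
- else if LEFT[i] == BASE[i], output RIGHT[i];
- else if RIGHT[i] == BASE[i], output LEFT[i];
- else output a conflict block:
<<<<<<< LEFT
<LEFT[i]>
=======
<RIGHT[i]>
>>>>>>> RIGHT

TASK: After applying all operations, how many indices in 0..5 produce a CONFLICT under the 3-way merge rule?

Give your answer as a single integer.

Final LEFT:  [echo, echo, charlie, bravo, echo, delta]
Final RIGHT: [alpha, echo, alpha, bravo, foxtrot, golf]
i=0: L=echo, R=alpha=BASE -> take LEFT -> echo
i=1: L=echo R=echo -> agree -> echo
i=2: L=charlie=BASE, R=alpha -> take RIGHT -> alpha
i=3: L=bravo R=bravo -> agree -> bravo
i=4: L=echo, R=foxtrot=BASE -> take LEFT -> echo
i=5: L=delta=BASE, R=golf -> take RIGHT -> golf
Conflict count: 0

Answer: 0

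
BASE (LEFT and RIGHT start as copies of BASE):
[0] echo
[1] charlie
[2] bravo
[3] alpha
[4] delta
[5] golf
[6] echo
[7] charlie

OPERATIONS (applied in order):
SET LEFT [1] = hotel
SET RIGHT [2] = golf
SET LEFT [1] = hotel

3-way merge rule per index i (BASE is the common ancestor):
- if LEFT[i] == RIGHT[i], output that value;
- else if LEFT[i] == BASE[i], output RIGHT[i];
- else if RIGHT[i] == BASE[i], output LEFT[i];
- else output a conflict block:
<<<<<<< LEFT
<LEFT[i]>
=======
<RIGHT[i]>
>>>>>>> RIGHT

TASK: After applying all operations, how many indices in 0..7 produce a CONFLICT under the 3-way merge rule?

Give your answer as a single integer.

Answer: 0

Derivation:
Final LEFT:  [echo, hotel, bravo, alpha, delta, golf, echo, charlie]
Final RIGHT: [echo, charlie, golf, alpha, delta, golf, echo, charlie]
i=0: L=echo R=echo -> agree -> echo
i=1: L=hotel, R=charlie=BASE -> take LEFT -> hotel
i=2: L=bravo=BASE, R=golf -> take RIGHT -> golf
i=3: L=alpha R=alpha -> agree -> alpha
i=4: L=delta R=delta -> agree -> delta
i=5: L=golf R=golf -> agree -> golf
i=6: L=echo R=echo -> agree -> echo
i=7: L=charlie R=charlie -> agree -> charlie
Conflict count: 0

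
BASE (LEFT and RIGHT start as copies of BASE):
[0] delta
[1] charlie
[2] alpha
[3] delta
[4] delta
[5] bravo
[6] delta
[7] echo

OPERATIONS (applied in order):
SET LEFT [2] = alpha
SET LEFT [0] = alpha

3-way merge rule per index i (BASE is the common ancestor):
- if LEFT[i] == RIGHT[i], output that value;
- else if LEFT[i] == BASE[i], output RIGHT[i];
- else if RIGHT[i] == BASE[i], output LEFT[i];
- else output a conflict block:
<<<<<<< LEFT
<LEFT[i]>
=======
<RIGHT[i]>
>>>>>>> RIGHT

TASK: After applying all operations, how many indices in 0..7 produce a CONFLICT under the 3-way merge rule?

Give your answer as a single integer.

Answer: 0

Derivation:
Final LEFT:  [alpha, charlie, alpha, delta, delta, bravo, delta, echo]
Final RIGHT: [delta, charlie, alpha, delta, delta, bravo, delta, echo]
i=0: L=alpha, R=delta=BASE -> take LEFT -> alpha
i=1: L=charlie R=charlie -> agree -> charlie
i=2: L=alpha R=alpha -> agree -> alpha
i=3: L=delta R=delta -> agree -> delta
i=4: L=delta R=delta -> agree -> delta
i=5: L=bravo R=bravo -> agree -> bravo
i=6: L=delta R=delta -> agree -> delta
i=7: L=echo R=echo -> agree -> echo
Conflict count: 0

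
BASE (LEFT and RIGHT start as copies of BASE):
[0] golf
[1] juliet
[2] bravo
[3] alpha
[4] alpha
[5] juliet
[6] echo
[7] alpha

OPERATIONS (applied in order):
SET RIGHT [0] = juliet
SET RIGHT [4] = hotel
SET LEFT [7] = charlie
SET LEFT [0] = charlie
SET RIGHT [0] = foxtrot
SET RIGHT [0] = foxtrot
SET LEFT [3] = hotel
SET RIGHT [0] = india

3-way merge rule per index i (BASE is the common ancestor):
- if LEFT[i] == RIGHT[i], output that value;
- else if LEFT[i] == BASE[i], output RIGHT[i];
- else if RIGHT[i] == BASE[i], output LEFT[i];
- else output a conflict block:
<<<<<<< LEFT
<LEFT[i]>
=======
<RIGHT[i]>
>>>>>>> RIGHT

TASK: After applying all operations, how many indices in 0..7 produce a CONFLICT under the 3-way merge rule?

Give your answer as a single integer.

Final LEFT:  [charlie, juliet, bravo, hotel, alpha, juliet, echo, charlie]
Final RIGHT: [india, juliet, bravo, alpha, hotel, juliet, echo, alpha]
i=0: BASE=golf L=charlie R=india all differ -> CONFLICT
i=1: L=juliet R=juliet -> agree -> juliet
i=2: L=bravo R=bravo -> agree -> bravo
i=3: L=hotel, R=alpha=BASE -> take LEFT -> hotel
i=4: L=alpha=BASE, R=hotel -> take RIGHT -> hotel
i=5: L=juliet R=juliet -> agree -> juliet
i=6: L=echo R=echo -> agree -> echo
i=7: L=charlie, R=alpha=BASE -> take LEFT -> charlie
Conflict count: 1

Answer: 1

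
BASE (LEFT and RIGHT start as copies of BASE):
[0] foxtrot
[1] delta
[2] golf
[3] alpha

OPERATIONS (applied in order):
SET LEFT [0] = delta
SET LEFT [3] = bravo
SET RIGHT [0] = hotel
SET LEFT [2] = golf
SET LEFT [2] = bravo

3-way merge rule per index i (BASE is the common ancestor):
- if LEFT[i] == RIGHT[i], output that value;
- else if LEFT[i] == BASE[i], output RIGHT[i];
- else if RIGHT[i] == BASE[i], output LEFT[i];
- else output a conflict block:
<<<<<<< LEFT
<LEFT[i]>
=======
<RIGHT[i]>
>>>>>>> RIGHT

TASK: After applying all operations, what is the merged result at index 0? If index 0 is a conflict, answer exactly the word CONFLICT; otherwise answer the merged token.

Final LEFT:  [delta, delta, bravo, bravo]
Final RIGHT: [hotel, delta, golf, alpha]
i=0: BASE=foxtrot L=delta R=hotel all differ -> CONFLICT
i=1: L=delta R=delta -> agree -> delta
i=2: L=bravo, R=golf=BASE -> take LEFT -> bravo
i=3: L=bravo, R=alpha=BASE -> take LEFT -> bravo
Index 0 -> CONFLICT

Answer: CONFLICT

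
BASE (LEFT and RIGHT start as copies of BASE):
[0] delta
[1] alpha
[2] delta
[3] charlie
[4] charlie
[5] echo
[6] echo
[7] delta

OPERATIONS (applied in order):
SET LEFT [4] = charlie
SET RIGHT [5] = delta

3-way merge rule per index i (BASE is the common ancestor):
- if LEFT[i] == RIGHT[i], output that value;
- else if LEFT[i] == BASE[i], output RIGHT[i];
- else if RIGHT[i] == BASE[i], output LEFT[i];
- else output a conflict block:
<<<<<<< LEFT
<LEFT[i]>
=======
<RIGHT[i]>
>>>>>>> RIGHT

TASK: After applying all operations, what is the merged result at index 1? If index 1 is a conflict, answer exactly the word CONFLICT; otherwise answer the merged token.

Final LEFT:  [delta, alpha, delta, charlie, charlie, echo, echo, delta]
Final RIGHT: [delta, alpha, delta, charlie, charlie, delta, echo, delta]
i=0: L=delta R=delta -> agree -> delta
i=1: L=alpha R=alpha -> agree -> alpha
i=2: L=delta R=delta -> agree -> delta
i=3: L=charlie R=charlie -> agree -> charlie
i=4: L=charlie R=charlie -> agree -> charlie
i=5: L=echo=BASE, R=delta -> take RIGHT -> delta
i=6: L=echo R=echo -> agree -> echo
i=7: L=delta R=delta -> agree -> delta
Index 1 -> alpha

Answer: alpha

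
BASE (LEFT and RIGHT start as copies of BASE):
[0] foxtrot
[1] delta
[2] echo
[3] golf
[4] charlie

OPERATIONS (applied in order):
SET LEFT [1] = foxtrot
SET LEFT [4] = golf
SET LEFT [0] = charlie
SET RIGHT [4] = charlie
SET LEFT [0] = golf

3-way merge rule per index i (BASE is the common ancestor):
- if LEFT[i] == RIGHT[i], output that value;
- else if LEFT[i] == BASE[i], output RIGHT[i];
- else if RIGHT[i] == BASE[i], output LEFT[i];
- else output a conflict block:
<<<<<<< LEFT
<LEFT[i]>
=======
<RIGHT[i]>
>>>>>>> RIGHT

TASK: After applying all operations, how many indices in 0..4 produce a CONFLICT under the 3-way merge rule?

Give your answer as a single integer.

Final LEFT:  [golf, foxtrot, echo, golf, golf]
Final RIGHT: [foxtrot, delta, echo, golf, charlie]
i=0: L=golf, R=foxtrot=BASE -> take LEFT -> golf
i=1: L=foxtrot, R=delta=BASE -> take LEFT -> foxtrot
i=2: L=echo R=echo -> agree -> echo
i=3: L=golf R=golf -> agree -> golf
i=4: L=golf, R=charlie=BASE -> take LEFT -> golf
Conflict count: 0

Answer: 0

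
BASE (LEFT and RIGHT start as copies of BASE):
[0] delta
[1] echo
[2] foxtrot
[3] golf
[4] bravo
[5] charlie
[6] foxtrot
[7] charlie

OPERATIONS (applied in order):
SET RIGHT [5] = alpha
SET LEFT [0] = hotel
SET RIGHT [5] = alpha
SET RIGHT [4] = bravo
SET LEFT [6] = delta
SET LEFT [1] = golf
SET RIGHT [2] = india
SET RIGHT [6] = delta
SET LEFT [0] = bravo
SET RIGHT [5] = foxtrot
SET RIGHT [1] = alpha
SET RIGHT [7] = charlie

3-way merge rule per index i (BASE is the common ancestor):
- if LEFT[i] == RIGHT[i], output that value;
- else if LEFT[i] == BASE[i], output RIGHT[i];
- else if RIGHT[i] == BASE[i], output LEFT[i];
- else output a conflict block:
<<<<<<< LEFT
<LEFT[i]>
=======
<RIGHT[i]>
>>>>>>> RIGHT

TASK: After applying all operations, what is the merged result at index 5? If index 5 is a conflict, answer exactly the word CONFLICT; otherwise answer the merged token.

Answer: foxtrot

Derivation:
Final LEFT:  [bravo, golf, foxtrot, golf, bravo, charlie, delta, charlie]
Final RIGHT: [delta, alpha, india, golf, bravo, foxtrot, delta, charlie]
i=0: L=bravo, R=delta=BASE -> take LEFT -> bravo
i=1: BASE=echo L=golf R=alpha all differ -> CONFLICT
i=2: L=foxtrot=BASE, R=india -> take RIGHT -> india
i=3: L=golf R=golf -> agree -> golf
i=4: L=bravo R=bravo -> agree -> bravo
i=5: L=charlie=BASE, R=foxtrot -> take RIGHT -> foxtrot
i=6: L=delta R=delta -> agree -> delta
i=7: L=charlie R=charlie -> agree -> charlie
Index 5 -> foxtrot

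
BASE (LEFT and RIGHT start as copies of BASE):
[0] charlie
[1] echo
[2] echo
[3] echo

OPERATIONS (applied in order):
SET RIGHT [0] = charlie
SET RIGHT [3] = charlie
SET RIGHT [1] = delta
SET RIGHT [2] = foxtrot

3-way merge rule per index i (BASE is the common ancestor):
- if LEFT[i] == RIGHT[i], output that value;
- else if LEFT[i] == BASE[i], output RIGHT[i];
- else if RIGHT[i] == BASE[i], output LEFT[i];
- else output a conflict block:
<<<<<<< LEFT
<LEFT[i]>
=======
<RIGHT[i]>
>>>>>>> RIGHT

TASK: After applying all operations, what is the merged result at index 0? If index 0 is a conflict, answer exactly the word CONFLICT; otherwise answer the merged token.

Answer: charlie

Derivation:
Final LEFT:  [charlie, echo, echo, echo]
Final RIGHT: [charlie, delta, foxtrot, charlie]
i=0: L=charlie R=charlie -> agree -> charlie
i=1: L=echo=BASE, R=delta -> take RIGHT -> delta
i=2: L=echo=BASE, R=foxtrot -> take RIGHT -> foxtrot
i=3: L=echo=BASE, R=charlie -> take RIGHT -> charlie
Index 0 -> charlie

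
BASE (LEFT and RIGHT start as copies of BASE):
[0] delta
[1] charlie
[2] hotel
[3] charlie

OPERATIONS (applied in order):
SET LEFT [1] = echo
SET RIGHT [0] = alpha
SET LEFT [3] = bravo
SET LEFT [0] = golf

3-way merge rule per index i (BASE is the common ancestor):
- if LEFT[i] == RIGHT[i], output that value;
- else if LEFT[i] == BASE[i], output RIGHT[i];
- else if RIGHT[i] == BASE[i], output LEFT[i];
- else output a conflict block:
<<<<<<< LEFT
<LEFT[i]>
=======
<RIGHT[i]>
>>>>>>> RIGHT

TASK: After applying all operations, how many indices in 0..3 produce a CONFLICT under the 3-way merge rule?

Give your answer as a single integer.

Answer: 1

Derivation:
Final LEFT:  [golf, echo, hotel, bravo]
Final RIGHT: [alpha, charlie, hotel, charlie]
i=0: BASE=delta L=golf R=alpha all differ -> CONFLICT
i=1: L=echo, R=charlie=BASE -> take LEFT -> echo
i=2: L=hotel R=hotel -> agree -> hotel
i=3: L=bravo, R=charlie=BASE -> take LEFT -> bravo
Conflict count: 1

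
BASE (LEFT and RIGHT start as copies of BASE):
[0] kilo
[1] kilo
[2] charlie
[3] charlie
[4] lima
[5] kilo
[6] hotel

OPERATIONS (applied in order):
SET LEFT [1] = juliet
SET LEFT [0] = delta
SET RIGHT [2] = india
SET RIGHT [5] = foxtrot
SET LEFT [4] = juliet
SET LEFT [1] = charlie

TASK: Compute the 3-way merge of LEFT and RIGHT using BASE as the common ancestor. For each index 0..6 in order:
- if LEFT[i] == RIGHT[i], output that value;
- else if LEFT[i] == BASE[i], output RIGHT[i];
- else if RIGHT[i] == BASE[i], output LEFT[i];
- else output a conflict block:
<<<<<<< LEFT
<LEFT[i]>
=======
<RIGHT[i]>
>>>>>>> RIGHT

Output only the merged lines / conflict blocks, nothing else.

Final LEFT:  [delta, charlie, charlie, charlie, juliet, kilo, hotel]
Final RIGHT: [kilo, kilo, india, charlie, lima, foxtrot, hotel]
i=0: L=delta, R=kilo=BASE -> take LEFT -> delta
i=1: L=charlie, R=kilo=BASE -> take LEFT -> charlie
i=2: L=charlie=BASE, R=india -> take RIGHT -> india
i=3: L=charlie R=charlie -> agree -> charlie
i=4: L=juliet, R=lima=BASE -> take LEFT -> juliet
i=5: L=kilo=BASE, R=foxtrot -> take RIGHT -> foxtrot
i=6: L=hotel R=hotel -> agree -> hotel

Answer: delta
charlie
india
charlie
juliet
foxtrot
hotel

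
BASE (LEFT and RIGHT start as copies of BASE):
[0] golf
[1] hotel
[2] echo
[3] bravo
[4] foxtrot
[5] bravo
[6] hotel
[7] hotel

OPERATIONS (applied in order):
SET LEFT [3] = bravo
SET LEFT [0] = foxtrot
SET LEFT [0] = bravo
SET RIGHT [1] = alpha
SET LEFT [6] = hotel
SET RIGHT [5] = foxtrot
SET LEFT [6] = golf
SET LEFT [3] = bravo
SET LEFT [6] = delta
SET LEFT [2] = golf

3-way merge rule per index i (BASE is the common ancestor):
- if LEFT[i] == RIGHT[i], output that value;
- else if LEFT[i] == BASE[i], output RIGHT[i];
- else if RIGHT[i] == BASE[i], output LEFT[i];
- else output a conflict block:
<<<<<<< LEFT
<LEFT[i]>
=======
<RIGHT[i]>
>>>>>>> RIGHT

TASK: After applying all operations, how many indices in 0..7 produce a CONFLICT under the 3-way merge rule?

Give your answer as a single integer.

Final LEFT:  [bravo, hotel, golf, bravo, foxtrot, bravo, delta, hotel]
Final RIGHT: [golf, alpha, echo, bravo, foxtrot, foxtrot, hotel, hotel]
i=0: L=bravo, R=golf=BASE -> take LEFT -> bravo
i=1: L=hotel=BASE, R=alpha -> take RIGHT -> alpha
i=2: L=golf, R=echo=BASE -> take LEFT -> golf
i=3: L=bravo R=bravo -> agree -> bravo
i=4: L=foxtrot R=foxtrot -> agree -> foxtrot
i=5: L=bravo=BASE, R=foxtrot -> take RIGHT -> foxtrot
i=6: L=delta, R=hotel=BASE -> take LEFT -> delta
i=7: L=hotel R=hotel -> agree -> hotel
Conflict count: 0

Answer: 0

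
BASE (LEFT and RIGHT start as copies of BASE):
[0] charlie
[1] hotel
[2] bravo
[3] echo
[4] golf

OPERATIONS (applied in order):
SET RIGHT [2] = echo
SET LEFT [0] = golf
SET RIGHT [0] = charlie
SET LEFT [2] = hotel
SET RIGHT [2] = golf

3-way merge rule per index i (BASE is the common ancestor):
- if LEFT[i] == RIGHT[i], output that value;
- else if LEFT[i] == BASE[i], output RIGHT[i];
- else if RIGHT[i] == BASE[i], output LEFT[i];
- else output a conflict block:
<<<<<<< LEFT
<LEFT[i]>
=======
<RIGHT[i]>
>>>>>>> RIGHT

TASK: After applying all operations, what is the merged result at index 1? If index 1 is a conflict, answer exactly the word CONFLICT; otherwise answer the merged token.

Final LEFT:  [golf, hotel, hotel, echo, golf]
Final RIGHT: [charlie, hotel, golf, echo, golf]
i=0: L=golf, R=charlie=BASE -> take LEFT -> golf
i=1: L=hotel R=hotel -> agree -> hotel
i=2: BASE=bravo L=hotel R=golf all differ -> CONFLICT
i=3: L=echo R=echo -> agree -> echo
i=4: L=golf R=golf -> agree -> golf
Index 1 -> hotel

Answer: hotel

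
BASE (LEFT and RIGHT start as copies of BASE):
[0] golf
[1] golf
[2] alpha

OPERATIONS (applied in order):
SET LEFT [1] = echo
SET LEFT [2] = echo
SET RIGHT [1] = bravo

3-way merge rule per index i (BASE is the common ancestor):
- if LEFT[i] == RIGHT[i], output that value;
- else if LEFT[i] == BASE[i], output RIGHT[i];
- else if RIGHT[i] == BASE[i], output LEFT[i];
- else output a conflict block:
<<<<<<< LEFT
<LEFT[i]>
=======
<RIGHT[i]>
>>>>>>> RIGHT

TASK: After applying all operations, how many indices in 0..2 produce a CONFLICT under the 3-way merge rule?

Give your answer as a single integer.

Answer: 1

Derivation:
Final LEFT:  [golf, echo, echo]
Final RIGHT: [golf, bravo, alpha]
i=0: L=golf R=golf -> agree -> golf
i=1: BASE=golf L=echo R=bravo all differ -> CONFLICT
i=2: L=echo, R=alpha=BASE -> take LEFT -> echo
Conflict count: 1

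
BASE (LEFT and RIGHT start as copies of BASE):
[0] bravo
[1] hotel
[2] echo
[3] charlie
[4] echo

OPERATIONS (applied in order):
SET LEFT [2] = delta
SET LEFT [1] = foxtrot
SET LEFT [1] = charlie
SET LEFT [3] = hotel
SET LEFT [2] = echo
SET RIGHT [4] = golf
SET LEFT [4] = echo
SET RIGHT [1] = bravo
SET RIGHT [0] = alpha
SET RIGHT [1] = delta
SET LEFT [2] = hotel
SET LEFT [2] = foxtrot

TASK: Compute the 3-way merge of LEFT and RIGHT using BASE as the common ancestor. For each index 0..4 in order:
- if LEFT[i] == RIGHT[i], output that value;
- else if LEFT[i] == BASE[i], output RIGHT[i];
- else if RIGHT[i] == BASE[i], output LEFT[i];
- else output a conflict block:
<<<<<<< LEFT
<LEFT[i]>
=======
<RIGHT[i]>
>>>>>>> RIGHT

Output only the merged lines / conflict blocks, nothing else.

Final LEFT:  [bravo, charlie, foxtrot, hotel, echo]
Final RIGHT: [alpha, delta, echo, charlie, golf]
i=0: L=bravo=BASE, R=alpha -> take RIGHT -> alpha
i=1: BASE=hotel L=charlie R=delta all differ -> CONFLICT
i=2: L=foxtrot, R=echo=BASE -> take LEFT -> foxtrot
i=3: L=hotel, R=charlie=BASE -> take LEFT -> hotel
i=4: L=echo=BASE, R=golf -> take RIGHT -> golf

Answer: alpha
<<<<<<< LEFT
charlie
=======
delta
>>>>>>> RIGHT
foxtrot
hotel
golf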